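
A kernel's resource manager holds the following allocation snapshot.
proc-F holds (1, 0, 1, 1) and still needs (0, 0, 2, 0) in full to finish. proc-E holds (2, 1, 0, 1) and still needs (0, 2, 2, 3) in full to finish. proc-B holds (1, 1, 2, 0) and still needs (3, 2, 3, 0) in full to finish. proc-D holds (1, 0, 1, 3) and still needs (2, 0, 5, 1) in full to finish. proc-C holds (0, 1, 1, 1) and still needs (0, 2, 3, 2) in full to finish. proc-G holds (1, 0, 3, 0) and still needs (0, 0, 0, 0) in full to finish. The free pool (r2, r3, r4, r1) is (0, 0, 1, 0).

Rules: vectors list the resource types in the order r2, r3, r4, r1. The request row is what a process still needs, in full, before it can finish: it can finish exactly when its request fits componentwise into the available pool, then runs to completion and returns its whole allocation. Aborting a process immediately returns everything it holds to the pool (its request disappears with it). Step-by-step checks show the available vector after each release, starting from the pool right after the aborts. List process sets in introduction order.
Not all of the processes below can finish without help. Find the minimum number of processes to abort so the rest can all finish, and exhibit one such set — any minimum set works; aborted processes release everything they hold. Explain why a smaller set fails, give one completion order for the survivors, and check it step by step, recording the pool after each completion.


The answer: abort proc-B and proc-C.
Key observation: the deadlocked proc-E becomes finishable only because proc-B and proc-C released (1, 2, 3, 1); it completes at step 4 below.
No one abort is enough; case by case: proc-F alone leaves proc-E blocked (short on r3); proc-E alone leaves proc-B blocked (short on r3); proc-B alone leaves proc-E blocked (short on r3); proc-D alone leaves proc-E blocked (short on r3); proc-C alone leaves proc-E blocked (short on r3); proc-G alone leaves proc-E blocked (short on r3).
One survivor order: proc-F, proc-G, proc-D, proc-E. Verifying each step (post-abort pool first):
  pool = (1, 2, 4, 1)
  run proc-F (needs (0, 0, 2, 0), free (1, 2, 4, 1)); after release of (1, 0, 1, 1) the pool is (2, 2, 5, 2)
  run proc-G (needs (0, 0, 0, 0), free (2, 2, 5, 2)); after release of (1, 0, 3, 0) the pool is (3, 2, 8, 2)
  run proc-D (needs (2, 0, 5, 1), free (3, 2, 8, 2)); after release of (1, 0, 1, 3) the pool is (4, 2, 9, 5)
  run proc-E (needs (0, 2, 2, 3), free (4, 2, 9, 5)); after release of (2, 1, 0, 1) the pool is (6, 3, 9, 6)


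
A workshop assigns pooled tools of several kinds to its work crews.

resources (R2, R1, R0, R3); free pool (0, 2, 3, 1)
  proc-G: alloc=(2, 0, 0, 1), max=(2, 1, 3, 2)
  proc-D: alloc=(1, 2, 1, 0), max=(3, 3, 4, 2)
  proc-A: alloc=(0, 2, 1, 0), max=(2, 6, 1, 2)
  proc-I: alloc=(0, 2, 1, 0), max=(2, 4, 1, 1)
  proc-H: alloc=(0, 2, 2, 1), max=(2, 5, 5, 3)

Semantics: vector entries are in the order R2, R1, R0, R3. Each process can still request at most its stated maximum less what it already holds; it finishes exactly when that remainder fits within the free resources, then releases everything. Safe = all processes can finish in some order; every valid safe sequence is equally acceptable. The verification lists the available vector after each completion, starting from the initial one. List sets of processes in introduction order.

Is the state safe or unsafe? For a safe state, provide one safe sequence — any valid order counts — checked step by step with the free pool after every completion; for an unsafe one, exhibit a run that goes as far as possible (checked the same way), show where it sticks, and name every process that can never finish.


The state is SAFE; one workable sequence: proc-G, proc-I, proc-D, proc-A, proc-H.
Key observation: proc-G is the earliest step where a requested resource binds exactly: need (0, 1, 3, 1), pool (0, 2, 3, 1) at its turn.
Walking it through:
  pool = (0, 2, 3, 1)
  proc-G: need (0, 1, 3, 1) fits (0, 2, 3, 1); releases (2, 0, 0, 1), pool now (2, 2, 3, 2)
  proc-I: need (2, 2, 0, 1) fits (2, 2, 3, 2); releases (0, 2, 1, 0), pool now (2, 4, 4, 2)
  proc-D: need (2, 1, 3, 2) fits (2, 4, 4, 2); releases (1, 2, 1, 0), pool now (3, 6, 5, 2)
  proc-A: need (2, 4, 0, 2) fits (3, 6, 5, 2); releases (0, 2, 1, 0), pool now (3, 8, 6, 2)
  proc-H: need (2, 3, 3, 2) fits (3, 8, 6, 2); releases (0, 2, 2, 1), pool now (3, 10, 8, 3)


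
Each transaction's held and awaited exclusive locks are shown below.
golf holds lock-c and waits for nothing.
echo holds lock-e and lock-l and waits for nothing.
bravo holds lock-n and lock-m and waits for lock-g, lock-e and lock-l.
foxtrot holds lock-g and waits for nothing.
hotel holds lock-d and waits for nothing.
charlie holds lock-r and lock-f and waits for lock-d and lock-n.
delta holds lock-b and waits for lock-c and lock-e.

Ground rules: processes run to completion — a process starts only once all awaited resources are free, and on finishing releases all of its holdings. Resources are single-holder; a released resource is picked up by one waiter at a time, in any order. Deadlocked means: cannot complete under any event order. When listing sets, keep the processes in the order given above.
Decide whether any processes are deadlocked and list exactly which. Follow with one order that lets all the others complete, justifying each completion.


Nothing here is deadlocked.
Key observation: no waiting chain loops back on itself — every chain ends at a process that waits on nothing, so everyone eventually runs.
The rest can finish in the order golf, echo, delta, hotel, foxtrot, bravo, charlie.
Step-by-step check:
  run golf (it waits on nothing); releases lock-c
  run echo (it waits on nothing); releases lock-e and lock-l
  delta waits on lock-c and lock-e — all released -> runs and releases lock-b
  run hotel (it waits on nothing); releases lock-d
  run foxtrot (it waits on nothing); releases lock-g
  bravo waits on lock-g, lock-e and lock-l — all released -> runs and releases lock-n and lock-m
  charlie waits on lock-d and lock-n — all released -> runs and releases lock-r and lock-f


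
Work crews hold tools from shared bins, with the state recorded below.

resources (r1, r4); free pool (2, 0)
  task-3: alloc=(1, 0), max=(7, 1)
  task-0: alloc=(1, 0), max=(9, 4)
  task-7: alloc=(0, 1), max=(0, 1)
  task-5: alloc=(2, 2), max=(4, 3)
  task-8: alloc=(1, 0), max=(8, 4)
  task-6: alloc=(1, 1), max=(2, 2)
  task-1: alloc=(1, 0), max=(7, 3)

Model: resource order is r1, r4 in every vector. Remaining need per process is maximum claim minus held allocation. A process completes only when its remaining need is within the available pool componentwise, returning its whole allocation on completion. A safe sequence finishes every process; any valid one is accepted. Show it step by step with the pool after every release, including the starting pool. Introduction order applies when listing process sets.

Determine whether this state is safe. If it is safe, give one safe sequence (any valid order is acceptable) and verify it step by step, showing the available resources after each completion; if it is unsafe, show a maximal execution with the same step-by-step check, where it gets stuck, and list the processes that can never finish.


The state is UNSAFE.
Key observation: the wall is r1: completing task-7, task-5, task-6 brings the pool only to (5, 4), and all the rest need more.
Going as far as possible: task-7, task-5, task-6; after that, nothing fits. Walking it through:
  pool = (2, 0)
  task-7 needs (0, 0) <= (2, 0) -> finishes; pool += (0, 1) = (2, 1)
  task-5 needs (2, 1) <= (2, 1) -> finishes; pool += (2, 2) = (4, 3)
  task-6 needs (1, 1) <= (4, 3) -> finishes; pool += (1, 1) = (5, 4)
  task-3 still needs (6, 1) but only (5, 4) is free — short on r1
  task-0 still needs (8, 4) but only (5, 4) is free — short on r1
  task-8 still needs (7, 4) but only (5, 4) is free — short on r1
  task-1 still needs (6, 3) but only (5, 4) is free — short on r1
Processes that can never finish: task-3, task-0, task-8 and task-1.


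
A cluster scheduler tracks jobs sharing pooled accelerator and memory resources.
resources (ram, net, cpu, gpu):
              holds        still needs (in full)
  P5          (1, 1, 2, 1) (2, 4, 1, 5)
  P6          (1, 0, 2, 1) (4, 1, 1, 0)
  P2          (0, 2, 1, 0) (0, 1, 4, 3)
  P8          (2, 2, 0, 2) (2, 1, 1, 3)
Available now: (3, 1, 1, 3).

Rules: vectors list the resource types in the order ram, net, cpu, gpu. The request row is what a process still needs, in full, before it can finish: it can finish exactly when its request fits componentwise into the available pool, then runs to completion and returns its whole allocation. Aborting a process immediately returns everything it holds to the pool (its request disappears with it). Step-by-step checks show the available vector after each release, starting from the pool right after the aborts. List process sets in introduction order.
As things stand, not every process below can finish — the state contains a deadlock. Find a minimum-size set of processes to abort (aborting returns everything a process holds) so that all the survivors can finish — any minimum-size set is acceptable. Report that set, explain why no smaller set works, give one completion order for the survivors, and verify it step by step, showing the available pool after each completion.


The answer: abort P2.
Key observation: before aborting P2, P5 was permanently blocked — no order could ever run it; afterwards it completes at step 2.
Minimality: the empty abort set fails — the state is deadlocked as it stands.
Survivors finish in the order: P8, P5, P6. Verifying each step (pool after the aborts first):
  pool = (3, 3, 2, 3)
  P8 needs (2, 1, 1, 3) <= (3, 3, 2, 3) -> finishes; pool += (2, 2, 0, 2) = (5, 5, 2, 5)
  P5 needs (2, 4, 1, 5) <= (5, 5, 2, 5) -> finishes; pool += (1, 1, 2, 1) = (6, 6, 4, 6)
  P6 needs (4, 1, 1, 0) <= (6, 6, 4, 6) -> finishes; pool += (1, 0, 2, 1) = (7, 6, 6, 7)


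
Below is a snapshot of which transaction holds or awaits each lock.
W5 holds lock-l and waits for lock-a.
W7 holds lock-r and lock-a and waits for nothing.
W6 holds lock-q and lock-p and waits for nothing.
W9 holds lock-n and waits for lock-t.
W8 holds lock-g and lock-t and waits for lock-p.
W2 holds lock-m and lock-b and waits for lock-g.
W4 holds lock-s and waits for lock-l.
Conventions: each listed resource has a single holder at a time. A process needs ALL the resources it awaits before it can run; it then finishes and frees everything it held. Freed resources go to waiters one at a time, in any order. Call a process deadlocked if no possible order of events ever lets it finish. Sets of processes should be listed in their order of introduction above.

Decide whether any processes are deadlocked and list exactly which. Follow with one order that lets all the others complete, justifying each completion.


No process is deadlocked.
Key observation: every chain of waits terminates; starting from the processes that wait on nothing, all the rest unlock in turn.
A valid finishing order for the others: W7, W5, W6, W4, W8, W9, W2.
Step-by-step check:
  W7: no waits; runs immediately, freeing lock-r and lock-a
  W5 waits on lock-a — all released -> runs and releases lock-l
  W6: no waits; runs immediately, freeing lock-q and lock-p
  W4 waits on lock-l — all released -> runs and releases lock-s
  W8 waits on lock-p — all released -> runs and releases lock-g and lock-t
  W9 waits on lock-t — all released -> runs and releases lock-n
  W2 waits on lock-g — all released -> runs and releases lock-m and lock-b


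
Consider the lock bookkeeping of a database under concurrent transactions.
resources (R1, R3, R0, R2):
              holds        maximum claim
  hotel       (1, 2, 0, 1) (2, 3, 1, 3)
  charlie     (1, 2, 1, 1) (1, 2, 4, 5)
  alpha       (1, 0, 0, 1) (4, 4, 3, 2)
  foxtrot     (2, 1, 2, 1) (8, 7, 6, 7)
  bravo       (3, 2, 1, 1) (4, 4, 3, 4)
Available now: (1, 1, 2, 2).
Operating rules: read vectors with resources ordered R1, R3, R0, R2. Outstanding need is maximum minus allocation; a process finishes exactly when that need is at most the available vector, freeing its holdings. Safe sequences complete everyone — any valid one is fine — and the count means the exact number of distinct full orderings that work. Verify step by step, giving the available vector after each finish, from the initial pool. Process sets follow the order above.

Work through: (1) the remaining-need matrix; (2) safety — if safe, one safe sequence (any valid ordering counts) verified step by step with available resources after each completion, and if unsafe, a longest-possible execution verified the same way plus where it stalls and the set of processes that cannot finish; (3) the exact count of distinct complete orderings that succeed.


(1) Outstanding need per process (order R1, R3, R0, R2):
  hotel: (1, 1, 1, 2)
  charlie: (0, 0, 3, 4)
  alpha: (3, 4, 3, 1)
  foxtrot: (6, 6, 4, 6)
  bravo: (1, 2, 2, 3)
(2) SAFE, for example via the order hotel, bravo, charlie, alpha, foxtrot.
Key observation: the first exact fit in this order is hotel — it needs (1, 1, 1, 2) with (1, 1, 2, 2) free, meeting a requested resource to the last unit.
Check, step by step:
  pool = (1, 1, 2, 2)
  hotel needs (1, 1, 1, 2) <= (1, 1, 2, 2) -> finishes; pool += (1, 2, 0, 1) = (2, 3, 2, 3)
  bravo needs (1, 2, 2, 3) <= (2, 3, 2, 3) -> finishes; pool += (3, 2, 1, 1) = (5, 5, 3, 4)
  charlie needs (0, 0, 3, 4) <= (5, 5, 3, 4) -> finishes; pool += (1, 2, 1, 1) = (6, 7, 4, 5)
  alpha needs (3, 4, 3, 1) <= (6, 7, 4, 5) -> finishes; pool += (1, 0, 0, 1) = (7, 7, 4, 6)
  foxtrot needs (6, 6, 4, 6) <= (7, 7, 4, 6) -> finishes; pool += (2, 1, 2, 1) = (9, 8, 6, 7)
(3) Precisely 2 of the possible complete orderings are safe sequences.


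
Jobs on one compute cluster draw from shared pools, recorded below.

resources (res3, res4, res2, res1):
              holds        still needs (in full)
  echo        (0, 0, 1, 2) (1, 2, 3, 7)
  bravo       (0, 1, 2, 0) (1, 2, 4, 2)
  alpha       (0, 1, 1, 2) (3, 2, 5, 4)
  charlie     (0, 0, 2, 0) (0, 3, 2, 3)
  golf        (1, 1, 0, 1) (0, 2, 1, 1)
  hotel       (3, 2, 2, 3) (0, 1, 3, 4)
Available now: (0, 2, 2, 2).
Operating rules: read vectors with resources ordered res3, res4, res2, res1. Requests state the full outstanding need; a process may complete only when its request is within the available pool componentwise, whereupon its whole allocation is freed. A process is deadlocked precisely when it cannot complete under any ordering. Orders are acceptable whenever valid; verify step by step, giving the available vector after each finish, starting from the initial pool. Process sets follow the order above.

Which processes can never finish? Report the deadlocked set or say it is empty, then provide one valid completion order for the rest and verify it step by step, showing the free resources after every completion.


Deadlocked set: echo, alpha and hotel.
Key observation: once golf, charlie, bravo finish, the pool peaks at (1, 4, 6, 3) — and every remaining process still needs more res1 than that.
The rest can finish in the order golf, charlie, bravo. Verifying each step:
  pool = (0, 2, 2, 2)
  golf needs (0, 2, 1, 1) <= (0, 2, 2, 2) -> finishes; pool += (1, 1, 0, 1) = (1, 3, 2, 3)
  charlie needs (0, 3, 2, 3) <= (1, 3, 2, 3) -> finishes; pool += (0, 0, 2, 0) = (1, 3, 4, 3)
  bravo needs (1, 2, 4, 2) <= (1, 3, 4, 3) -> finishes; pool += (0, 1, 2, 0) = (1, 4, 6, 3)
The stuck group stays short no matter what:
  blocked: echo wants (1, 2, 3, 7), pool (1, 4, 6, 3) — not enough res1
  blocked: alpha wants (3, 2, 5, 4), pool (1, 4, 6, 3) — not enough res3 and res1
  blocked: hotel wants (0, 1, 3, 4), pool (1, 4, 6, 3) — not enough res1


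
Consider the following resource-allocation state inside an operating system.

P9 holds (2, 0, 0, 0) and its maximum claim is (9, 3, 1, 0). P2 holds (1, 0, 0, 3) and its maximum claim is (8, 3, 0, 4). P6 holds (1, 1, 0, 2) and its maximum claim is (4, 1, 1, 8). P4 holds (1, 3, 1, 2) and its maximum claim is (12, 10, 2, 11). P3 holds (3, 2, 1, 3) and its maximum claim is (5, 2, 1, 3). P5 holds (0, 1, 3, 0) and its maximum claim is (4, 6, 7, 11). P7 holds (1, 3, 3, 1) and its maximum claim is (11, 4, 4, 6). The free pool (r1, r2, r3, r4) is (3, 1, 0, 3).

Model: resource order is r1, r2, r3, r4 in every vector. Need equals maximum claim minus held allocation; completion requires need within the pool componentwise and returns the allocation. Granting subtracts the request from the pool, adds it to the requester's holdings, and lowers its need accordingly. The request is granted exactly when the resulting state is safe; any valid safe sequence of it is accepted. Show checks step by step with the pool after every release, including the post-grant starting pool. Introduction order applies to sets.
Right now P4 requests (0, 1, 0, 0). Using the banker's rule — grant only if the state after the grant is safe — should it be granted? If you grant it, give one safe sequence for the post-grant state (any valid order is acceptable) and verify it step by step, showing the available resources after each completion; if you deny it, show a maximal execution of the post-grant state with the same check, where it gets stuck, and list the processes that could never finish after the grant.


GRANT. The post-grant state is safe; one safe sequence: P3, P6, P2, P9, P7, P4, P5.
Key observation: after the grant the pool drops to (3, 0, 0, 3), which still lets P3 finish first and unwind the rest.
Verifying the post-grant state step by step:
  pool = (3, 0, 0, 3)
  run P3 (needs (2, 0, 0, 0), free (3, 0, 0, 3)); after release of (3, 2, 1, 3) the pool is (6, 2, 1, 6)
  run P6 (needs (3, 0, 1, 6), free (6, 2, 1, 6)); after release of (1, 1, 0, 2) the pool is (7, 3, 1, 8)
  run P2 (needs (7, 3, 0, 1), free (7, 3, 1, 8)); after release of (1, 0, 0, 3) the pool is (8, 3, 1, 11)
  run P9 (needs (7, 3, 1, 0), free (8, 3, 1, 11)); after release of (2, 0, 0, 0) the pool is (10, 3, 1, 11)
  run P7 (needs (10, 1, 1, 5), free (10, 3, 1, 11)); after release of (1, 3, 3, 1) the pool is (11, 6, 4, 12)
  run P4 (needs (11, 6, 1, 9), free (11, 6, 4, 12)); after release of (1, 4, 1, 2) the pool is (12, 10, 5, 14)
  run P5 (needs (4, 5, 4, 11), free (12, 10, 5, 14)); after release of (0, 1, 3, 0) the pool is (12, 11, 8, 14)


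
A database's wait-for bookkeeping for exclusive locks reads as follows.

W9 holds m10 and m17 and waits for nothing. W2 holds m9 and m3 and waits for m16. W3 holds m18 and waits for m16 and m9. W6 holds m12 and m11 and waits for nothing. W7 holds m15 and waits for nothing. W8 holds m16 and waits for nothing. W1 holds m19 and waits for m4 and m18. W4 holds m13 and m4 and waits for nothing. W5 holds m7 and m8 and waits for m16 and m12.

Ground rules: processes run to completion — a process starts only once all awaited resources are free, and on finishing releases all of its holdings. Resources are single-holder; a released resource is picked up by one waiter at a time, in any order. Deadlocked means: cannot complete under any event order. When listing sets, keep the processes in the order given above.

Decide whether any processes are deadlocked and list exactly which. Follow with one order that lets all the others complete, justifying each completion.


The deadlocked set is empty.
Key observation: the wait graph is acyclic; completion cascades from the unblocked processes through everyone else.
The rest can finish in the order W4, W7, W8, W9, W6, W5, W2, W3, W1.
Step-by-step check:
  W4: no waits; runs immediately, freeing m13 and m4
  W7: no waits; runs immediately, freeing m15
  W8: no waits; runs immediately, freeing m16
  W9: no waits; runs immediately, freeing m10 and m17
  W6: no waits; runs immediately, freeing m12 and m11
  run W5 (all its waits — m16 and m12 — are resolved); releases m7 and m8
  run W2 (all its waits — m16 — are resolved); releases m9 and m3
  run W3 (all its waits — m16 and m9 — are resolved); releases m18
  run W1 (all its waits — m4 and m18 — are resolved); releases m19


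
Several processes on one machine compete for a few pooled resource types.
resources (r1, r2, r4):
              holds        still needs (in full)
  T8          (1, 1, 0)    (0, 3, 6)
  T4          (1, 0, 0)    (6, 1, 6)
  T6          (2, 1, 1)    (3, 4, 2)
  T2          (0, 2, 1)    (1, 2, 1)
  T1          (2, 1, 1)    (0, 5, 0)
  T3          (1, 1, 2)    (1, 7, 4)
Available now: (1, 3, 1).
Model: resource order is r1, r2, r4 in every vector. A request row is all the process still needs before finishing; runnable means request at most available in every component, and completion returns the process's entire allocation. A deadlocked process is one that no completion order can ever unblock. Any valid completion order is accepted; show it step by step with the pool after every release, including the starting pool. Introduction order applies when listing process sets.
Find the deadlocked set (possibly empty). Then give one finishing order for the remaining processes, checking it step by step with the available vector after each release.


No process is deadlocked.
Key observation: the pool covers T2 at once, and every later process fits after earlier releases.
A valid finishing order for the others: T2, T1, T6, T3, T4, T8. Check, step by step:
  pool = (1, 3, 1)
  run T2 (needs (1, 2, 1), free (1, 3, 1)); after release of (0, 2, 1) the pool is (1, 5, 2)
  run T1 (needs (0, 5, 0), free (1, 5, 2)); after release of (2, 1, 1) the pool is (3, 6, 3)
  run T6 (needs (3, 4, 2), free (3, 6, 3)); after release of (2, 1, 1) the pool is (5, 7, 4)
  run T3 (needs (1, 7, 4), free (5, 7, 4)); after release of (1, 1, 2) the pool is (6, 8, 6)
  run T4 (needs (6, 1, 6), free (6, 8, 6)); after release of (1, 0, 0) the pool is (7, 8, 6)
  run T8 (needs (0, 3, 6), free (7, 8, 6)); after release of (1, 1, 0) the pool is (8, 9, 6)


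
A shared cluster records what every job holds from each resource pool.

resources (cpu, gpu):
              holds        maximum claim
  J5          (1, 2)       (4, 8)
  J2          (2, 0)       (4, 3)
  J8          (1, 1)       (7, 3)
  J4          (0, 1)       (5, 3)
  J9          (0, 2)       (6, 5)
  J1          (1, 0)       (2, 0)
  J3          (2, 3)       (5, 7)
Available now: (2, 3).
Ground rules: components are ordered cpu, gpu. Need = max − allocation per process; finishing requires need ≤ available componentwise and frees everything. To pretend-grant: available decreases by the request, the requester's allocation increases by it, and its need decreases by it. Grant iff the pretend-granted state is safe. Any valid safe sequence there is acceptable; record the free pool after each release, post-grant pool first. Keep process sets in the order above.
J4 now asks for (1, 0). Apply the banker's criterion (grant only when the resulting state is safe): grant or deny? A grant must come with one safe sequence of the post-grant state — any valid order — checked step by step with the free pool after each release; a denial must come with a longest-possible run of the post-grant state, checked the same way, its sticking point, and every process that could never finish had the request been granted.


GRANT: granting preserves safety; a valid post-grant sequence is J1, J2, J4, J3, J9, J5, J8.
Key observation: with (1, 3) left after the transfer, J1 can run at once — the state stays safe.
Check on the post-grant state, step by step:
  pool = (1, 3)
  J1: need (1, 0) fits (1, 3); releases (1, 0), pool now (2, 3)
  J2: need (2, 3) fits (2, 3); releases (2, 0), pool now (4, 3)
  J4: need (4, 2) fits (4, 3); releases (1, 1), pool now (5, 4)
  J3: need (3, 4) fits (5, 4); releases (2, 3), pool now (7, 7)
  J9: need (6, 3) fits (7, 7); releases (0, 2), pool now (7, 9)
  J5: need (3, 6) fits (7, 9); releases (1, 2), pool now (8, 11)
  J8: need (6, 2) fits (8, 11); releases (1, 1), pool now (9, 12)


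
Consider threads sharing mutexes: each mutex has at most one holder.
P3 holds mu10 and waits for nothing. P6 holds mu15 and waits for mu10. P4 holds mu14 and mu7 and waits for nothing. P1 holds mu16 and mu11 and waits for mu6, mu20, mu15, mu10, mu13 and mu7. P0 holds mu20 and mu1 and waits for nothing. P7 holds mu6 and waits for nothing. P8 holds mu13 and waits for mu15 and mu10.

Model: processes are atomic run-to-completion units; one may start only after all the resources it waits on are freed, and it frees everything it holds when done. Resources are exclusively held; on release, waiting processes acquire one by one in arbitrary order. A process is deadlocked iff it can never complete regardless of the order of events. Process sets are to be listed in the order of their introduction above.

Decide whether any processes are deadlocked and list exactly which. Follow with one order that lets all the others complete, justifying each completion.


No process is deadlocked.
Key observation: the waits form no ring: some process can always run, and its releases unblock the others one by one.
The rest can finish in the order P3, P4, P6, P7, P8, P0, P1.
Verifying each step:
  P3: no waits; runs immediately, freeing mu10
  P4: no waits; runs immediately, freeing mu14 and mu7
  run P6 (all its waits — mu10 — are resolved); releases mu15
  P7: no waits; runs immediately, freeing mu6
  run P8 (all its waits — mu15 and mu10 — are resolved); releases mu13
  P0: no waits; runs immediately, freeing mu20 and mu1
  run P1 (all its waits — mu6, mu20, mu15, mu10, mu13 and mu7 — are resolved); releases mu16 and mu11


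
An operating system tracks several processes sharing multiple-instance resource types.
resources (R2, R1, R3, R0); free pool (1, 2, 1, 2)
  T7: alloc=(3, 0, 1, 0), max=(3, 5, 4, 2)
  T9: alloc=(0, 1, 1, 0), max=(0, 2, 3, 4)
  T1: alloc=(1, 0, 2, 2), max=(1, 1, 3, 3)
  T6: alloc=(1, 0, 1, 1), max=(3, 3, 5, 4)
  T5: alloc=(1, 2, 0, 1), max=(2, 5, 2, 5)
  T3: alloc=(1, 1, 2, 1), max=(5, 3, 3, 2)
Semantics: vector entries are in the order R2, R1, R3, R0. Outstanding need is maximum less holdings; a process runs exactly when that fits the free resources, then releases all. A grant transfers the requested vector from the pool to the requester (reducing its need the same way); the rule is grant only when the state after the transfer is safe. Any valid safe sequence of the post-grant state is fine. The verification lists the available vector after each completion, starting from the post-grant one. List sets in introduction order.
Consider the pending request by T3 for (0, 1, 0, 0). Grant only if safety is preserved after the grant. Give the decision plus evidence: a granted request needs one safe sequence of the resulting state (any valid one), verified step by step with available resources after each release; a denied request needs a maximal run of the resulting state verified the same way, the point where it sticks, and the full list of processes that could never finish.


DENY: after the grant no complete ordering would exist.
Key observation: after T1, T9 the pool peaks at (2, 2, 4, 4), and each blocked process is short somewhere: T7 on R1; T6 on R1; T5 on R1; T3 on R2.
After a pretend grant, a maximal execution: T1, T9 — then nothing else fits. Walking it through:
  pool = (1, 1, 1, 2)
  T1: need (0, 1, 1, 1) fits (1, 1, 1, 2); releases (1, 0, 2, 2), pool now (2, 1, 3, 4)
  T9: need (0, 1, 2, 4) fits (2, 1, 3, 4); releases (0, 1, 1, 0), pool now (2, 2, 4, 4)
  T7 cannot run: need (0, 5, 3, 2) vs free (2, 2, 4, 4) (insufficient R1)
  T6 cannot run: need (2, 3, 4, 3) vs free (2, 2, 4, 4) (insufficient R1)
  T5 cannot run: need (1, 3, 2, 4) vs free (2, 2, 4, 4) (insufficient R1)
  T3 cannot run: need (4, 1, 1, 1) vs free (2, 2, 4, 4) (insufficient R2)
Processes that could never finish after the grant: T7, T6, T5 and T3.


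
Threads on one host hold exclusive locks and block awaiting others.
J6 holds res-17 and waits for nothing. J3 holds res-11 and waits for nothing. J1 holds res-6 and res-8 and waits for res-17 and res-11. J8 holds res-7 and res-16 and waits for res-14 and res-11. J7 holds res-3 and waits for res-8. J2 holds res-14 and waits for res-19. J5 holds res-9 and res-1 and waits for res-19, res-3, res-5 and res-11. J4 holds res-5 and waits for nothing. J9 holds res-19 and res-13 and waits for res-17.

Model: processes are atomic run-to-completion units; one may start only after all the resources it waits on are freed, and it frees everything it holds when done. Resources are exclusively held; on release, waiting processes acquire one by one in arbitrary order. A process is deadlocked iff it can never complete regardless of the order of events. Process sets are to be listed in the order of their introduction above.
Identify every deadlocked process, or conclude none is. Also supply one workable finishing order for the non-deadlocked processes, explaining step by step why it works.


The deadlocked set is empty.
Key observation: every chain of waits terminates; starting from the processes that wait on nothing, all the rest unlock in turn.
The rest can finish in the order J6, J3, J1, J4, J9, J2, J7, J8, J5.
Walking it through:
  run J6 (it waits on nothing); releases res-17
  run J3 (it waits on nothing); releases res-11
  J1: everything it awaited (res-17 and res-11) is free; runs, freeing res-6 and res-8
  run J4 (it waits on nothing); releases res-5
  J9: everything it awaited (res-17) is free; runs, freeing res-19 and res-13
  J2: everything it awaited (res-19) is free; runs, freeing res-14
  J7: everything it awaited (res-8) is free; runs, freeing res-3
  J8: everything it awaited (res-14 and res-11) is free; runs, freeing res-7 and res-16
  J5: everything it awaited (res-19, res-3, res-5 and res-11) is free; runs, freeing res-9 and res-1


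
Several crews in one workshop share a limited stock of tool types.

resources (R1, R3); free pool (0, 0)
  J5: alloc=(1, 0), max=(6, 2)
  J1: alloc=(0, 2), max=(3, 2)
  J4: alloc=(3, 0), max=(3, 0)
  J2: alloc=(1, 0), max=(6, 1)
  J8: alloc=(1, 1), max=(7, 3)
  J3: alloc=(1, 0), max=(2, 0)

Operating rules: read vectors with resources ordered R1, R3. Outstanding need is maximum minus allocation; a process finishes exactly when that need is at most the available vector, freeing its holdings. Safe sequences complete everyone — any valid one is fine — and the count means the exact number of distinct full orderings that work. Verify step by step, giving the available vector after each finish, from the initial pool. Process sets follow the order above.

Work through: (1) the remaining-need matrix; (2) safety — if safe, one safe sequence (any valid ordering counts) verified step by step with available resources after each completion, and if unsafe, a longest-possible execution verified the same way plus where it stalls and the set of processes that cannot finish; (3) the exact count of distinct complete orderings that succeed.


(1) Outstanding need per process (order R1, R3):
  J5: (5, 2)
  J1: (3, 0)
  J4: (0, 0)
  J2: (5, 1)
  J8: (6, 2)
  J3: (1, 0)
(2) UNSAFE — no complete ordering exists.
Key observation: once J4, J1, J3 finish, the pool peaks at (4, 2) — and every remaining process still needs more R1 than that.
Going as far as possible: J4, J1, J3; after that, nothing fits. Verifying each step:
  pool = (0, 0)
  run J4 (needs (0, 0), free (0, 0)); after release of (3, 0) the pool is (3, 0)
  run J1 (needs (3, 0), free (3, 0)); after release of (0, 2) the pool is (3, 2)
  run J3 (needs (1, 0), free (3, 2)); after release of (1, 0) the pool is (4, 2)
  J5 cannot run: need (5, 2) vs free (4, 2) (insufficient R1)
  J2 cannot run: need (5, 1) vs free (4, 2) (insufficient R1)
  J8 cannot run: need (6, 2) vs free (4, 2) (insufficient R1)
Never able to finish: J5, J2 and J8.
(3) Exactly 0 of the possible complete orderings are safe sequences.


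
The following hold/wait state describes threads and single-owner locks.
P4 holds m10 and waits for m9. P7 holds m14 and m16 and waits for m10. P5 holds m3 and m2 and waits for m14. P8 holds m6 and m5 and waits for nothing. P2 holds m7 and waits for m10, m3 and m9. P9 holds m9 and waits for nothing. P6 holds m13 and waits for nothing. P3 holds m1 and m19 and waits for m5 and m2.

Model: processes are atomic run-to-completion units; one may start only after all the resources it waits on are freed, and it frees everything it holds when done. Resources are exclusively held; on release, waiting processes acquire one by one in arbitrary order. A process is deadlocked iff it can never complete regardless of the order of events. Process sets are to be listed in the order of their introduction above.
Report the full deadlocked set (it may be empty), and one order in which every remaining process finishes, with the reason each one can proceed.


No process is deadlocked.
Key observation: the wait graph is acyclic; completion cascades from the unblocked processes through everyone else.
A valid finishing order for the others: P9, P4, P6, P7, P5, P2, P8, P3.
Walking it through:
  P9 waits on nothing -> runs at once and releases m9
  P4 waits on m9 — all released -> runs and releases m10
  P6 waits on nothing -> runs at once and releases m13
  P7 waits on m10 — all released -> runs and releases m14 and m16
  P5 waits on m14 — all released -> runs and releases m3 and m2
  P2 waits on m10, m3 and m9 — all released -> runs and releases m7
  P8 waits on nothing -> runs at once and releases m6 and m5
  P3 waits on m5 and m2 — all released -> runs and releases m1 and m19


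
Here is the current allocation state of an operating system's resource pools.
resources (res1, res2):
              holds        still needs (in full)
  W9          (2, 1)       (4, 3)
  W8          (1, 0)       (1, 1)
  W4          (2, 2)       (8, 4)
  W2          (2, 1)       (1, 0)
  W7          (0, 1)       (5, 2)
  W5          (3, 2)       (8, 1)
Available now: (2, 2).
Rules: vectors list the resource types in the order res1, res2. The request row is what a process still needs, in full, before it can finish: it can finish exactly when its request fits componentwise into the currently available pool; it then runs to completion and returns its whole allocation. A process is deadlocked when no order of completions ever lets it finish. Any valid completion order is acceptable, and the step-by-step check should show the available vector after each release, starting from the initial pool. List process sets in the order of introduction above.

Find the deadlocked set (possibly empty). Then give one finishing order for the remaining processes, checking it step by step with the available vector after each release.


Deadlocked: W4 and W5.
Key observation: no order helps: past W8, W2, W9, W7, the free pool tops out at (7, 5), below what each blocked process needs in res1.
A valid finishing order for the others: W8, W2, W9, W7. Step-by-step check:
  pool = (2, 2)
  W8: need (1, 1) fits (2, 2); releases (1, 0), pool now (3, 2)
  W2: need (1, 0) fits (3, 2); releases (2, 1), pool now (5, 3)
  W9: need (4, 3) fits (5, 3); releases (2, 1), pool now (7, 4)
  W7: need (5, 2) fits (7, 4); releases (0, 1), pool now (7, 5)
The blocked processes can never fit:
  blocked: W4 wants (8, 4), pool (7, 5) — not enough res1
  blocked: W5 wants (8, 1), pool (7, 5) — not enough res1


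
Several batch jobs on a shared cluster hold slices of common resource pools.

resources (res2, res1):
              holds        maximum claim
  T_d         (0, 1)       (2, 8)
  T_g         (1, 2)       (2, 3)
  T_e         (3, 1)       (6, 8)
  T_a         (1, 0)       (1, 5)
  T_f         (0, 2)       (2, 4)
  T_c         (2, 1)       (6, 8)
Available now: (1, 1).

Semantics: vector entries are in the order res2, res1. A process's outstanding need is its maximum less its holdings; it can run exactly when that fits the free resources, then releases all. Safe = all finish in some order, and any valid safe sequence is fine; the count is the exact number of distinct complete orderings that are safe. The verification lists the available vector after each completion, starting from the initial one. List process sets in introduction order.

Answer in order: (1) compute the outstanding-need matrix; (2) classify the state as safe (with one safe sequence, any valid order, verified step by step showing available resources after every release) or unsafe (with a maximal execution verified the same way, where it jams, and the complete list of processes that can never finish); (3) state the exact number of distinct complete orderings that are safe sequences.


(1) Remaining need (order res2, res1):
  T_d: (2, 7)
  T_g: (1, 1)
  T_e: (3, 7)
  T_a: (0, 5)
  T_f: (2, 2)
  T_c: (4, 7)
(2) UNSAFE — no complete ordering exists.
Key observation: once T_g, T_f, T_a finish, the pool peaks at (3, 5) — and every remaining process still needs more res1 than that.
A maximal execution: T_g, T_f, T_a — then nothing else fits. Walking it through:
  pool = (1, 1)
  run T_g (needs (1, 1), free (1, 1)); after release of (1, 2) the pool is (2, 3)
  run T_f (needs (2, 2), free (2, 3)); after release of (0, 2) the pool is (2, 5)
  run T_a (needs (0, 5), free (2, 5)); after release of (1, 0) the pool is (3, 5)
  blocked: T_d wants (2, 7), pool (3, 5) — not enough res1
  blocked: T_e wants (3, 7), pool (3, 5) — not enough res1
  blocked: T_c wants (4, 7), pool (3, 5) — not enough res2 and res1
Permanently blocked: T_d, T_e and T_c.
(3) The exact count: 0 of the possible complete orderings are safe sequences.


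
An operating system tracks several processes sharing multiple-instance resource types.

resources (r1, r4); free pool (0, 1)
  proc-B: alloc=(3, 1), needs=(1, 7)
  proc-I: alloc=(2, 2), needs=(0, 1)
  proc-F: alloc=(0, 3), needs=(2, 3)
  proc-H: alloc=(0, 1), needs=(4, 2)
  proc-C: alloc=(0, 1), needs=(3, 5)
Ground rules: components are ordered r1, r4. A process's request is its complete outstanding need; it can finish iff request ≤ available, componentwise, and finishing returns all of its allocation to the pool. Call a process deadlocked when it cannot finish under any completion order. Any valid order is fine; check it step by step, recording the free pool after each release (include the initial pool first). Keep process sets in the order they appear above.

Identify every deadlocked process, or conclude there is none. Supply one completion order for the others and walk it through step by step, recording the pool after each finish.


Deadlocked set: proc-B, proc-H and proc-C.
Key observation: after proc-I, proc-F the pool peaks at (2, 6), and each blocked process is short somewhere: proc-B on r4; proc-H on r1; proc-C on r1.
The rest can finish in the order proc-I, proc-F. Step-by-step check:
  pool = (0, 1)
  proc-I needs (0, 1) <= (0, 1) -> finishes; pool += (2, 2) = (2, 3)
  proc-F needs (2, 3) <= (2, 3) -> finishes; pool += (0, 3) = (2, 6)
None of the blocked processes ever fits:
  blocked: proc-B wants (1, 7), pool (2, 6) — not enough r4
  blocked: proc-H wants (4, 2), pool (2, 6) — not enough r1
  blocked: proc-C wants (3, 5), pool (2, 6) — not enough r1


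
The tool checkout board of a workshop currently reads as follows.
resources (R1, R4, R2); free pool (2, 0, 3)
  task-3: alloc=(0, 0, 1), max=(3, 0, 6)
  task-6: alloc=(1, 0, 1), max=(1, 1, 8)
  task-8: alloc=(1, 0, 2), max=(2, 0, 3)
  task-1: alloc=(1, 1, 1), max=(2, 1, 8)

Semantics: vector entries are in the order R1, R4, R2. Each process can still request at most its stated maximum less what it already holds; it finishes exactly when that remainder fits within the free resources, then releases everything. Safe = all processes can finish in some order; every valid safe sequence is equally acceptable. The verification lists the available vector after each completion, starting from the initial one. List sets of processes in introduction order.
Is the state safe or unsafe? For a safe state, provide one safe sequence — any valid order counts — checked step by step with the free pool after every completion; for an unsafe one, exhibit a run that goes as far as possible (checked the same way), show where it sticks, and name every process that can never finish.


UNSAFE — no complete ordering exists.
Key observation: once task-8, task-3 finish, the pool peaks at (3, 0, 6) — and every remaining process still needs more R2 than that.
Going as far as possible: task-8, task-3; after that, nothing fits. Walking it through:
  pool = (2, 0, 3)
  run task-8 (needs (1, 0, 1), free (2, 0, 3)); after release of (1, 0, 2) the pool is (3, 0, 5)
  run task-3 (needs (3, 0, 5), free (3, 0, 5)); after release of (0, 0, 1) the pool is (3, 0, 6)
  task-6 cannot run: need (0, 1, 7) vs free (3, 0, 6) (insufficient R4 and R2)
  task-1 cannot run: need (1, 0, 7) vs free (3, 0, 6) (insufficient R2)
Permanently blocked: task-6 and task-1.
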